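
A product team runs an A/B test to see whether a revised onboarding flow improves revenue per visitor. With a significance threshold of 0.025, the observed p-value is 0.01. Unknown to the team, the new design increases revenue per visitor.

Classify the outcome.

The conventional null hypothesis is that the new design has no effect on revenue per visitor.
Since p = 0.01 < α = 0.025, H₀ is rejected.
H₀ is false (actually the new design increases revenue per visitor).
The decision matches the true state — no error.

Neither — the decision is correct.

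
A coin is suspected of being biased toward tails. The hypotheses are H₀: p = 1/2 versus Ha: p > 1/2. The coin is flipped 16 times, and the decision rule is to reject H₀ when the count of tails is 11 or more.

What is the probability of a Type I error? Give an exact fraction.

6885/65536

The Type I error probability is α = P(X ≥ 11) computed under H₀, where X ~ Binomial(16, 1/2).
P(X ≥ 11) = [C(16,11) + C(16,12) + C(16,13) + C(16,14) + C(16,15) + C(16,16)] / 2^16 = (4368 + 1820 + 560 + 120 + 16 + 1) / 65536 = 6885/65536.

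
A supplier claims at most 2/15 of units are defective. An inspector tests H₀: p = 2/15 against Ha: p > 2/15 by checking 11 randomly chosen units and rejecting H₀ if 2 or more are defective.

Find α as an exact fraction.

764941728932/1729951171875

Under H₀, S ~ Binomial(11, 2/15); the Type I error rate is P(S ≥ 2).
Via the complement, α = 1 − Σ_{j=0}^{1} C(11,j)(2/15)^j(13/15)^{11-j} = 764941728932/1729951171875.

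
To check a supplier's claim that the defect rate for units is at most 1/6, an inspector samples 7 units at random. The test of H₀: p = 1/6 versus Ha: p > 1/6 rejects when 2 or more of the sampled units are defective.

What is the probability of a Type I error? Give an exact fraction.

7703/23328

α = P(reject H₀ | H₀ true) = P(X ≥ 2 | p = 1/6), X ~ Binomial(7, 1/6).
α = 1 − P(X ≤ 1) = 1 − 15625/23328 = 7703/23328.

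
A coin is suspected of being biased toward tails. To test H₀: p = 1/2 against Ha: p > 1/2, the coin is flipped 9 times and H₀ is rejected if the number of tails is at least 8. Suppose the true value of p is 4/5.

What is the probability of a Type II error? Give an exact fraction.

β = P(fail to reject H₀ | Ha true) = P(S ≤ 7 | p = 4/5), S ~ Binomial(9, 4/5).
Adding the binomial probabilities P(S=0)+…+P(S=7) at p = 4/5 gives 1101157/1953125.

1101157/1953125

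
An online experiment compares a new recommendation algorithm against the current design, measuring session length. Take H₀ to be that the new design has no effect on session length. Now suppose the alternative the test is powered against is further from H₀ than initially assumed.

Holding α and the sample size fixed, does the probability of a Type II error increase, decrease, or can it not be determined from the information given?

It decreases.

A larger true effect moves the Ha sampling distribution further from the H₀ critical value, making rejection more likely when Ha is true.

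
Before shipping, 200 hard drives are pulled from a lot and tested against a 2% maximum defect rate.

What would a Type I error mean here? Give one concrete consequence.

A Type I error would mean concluding that the lot's defect rate exceeds 2% when in fact the lot's defect rate is 2% (within specification). Consequence: a good lot is scrapped, wasting material and production time.

With the conventional null hypothesis that the lot's defect rate is 2% (within specification):
A Type I error is rejecting H₀ when H₀ is true.
Here that means rejecting the lot and scrapping or reworking it when actually the lot's defect rate is 2% (within specification).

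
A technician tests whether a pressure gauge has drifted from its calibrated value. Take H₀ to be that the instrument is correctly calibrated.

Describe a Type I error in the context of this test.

A Type I error is rejecting H₀ when H₀ is true.
Here that means pulling the instrument for recalibration when actually the instrument is correctly calibrated.

A Type I error would mean concluding that the instrument has drifted out of calibration when in fact the instrument is correctly calibrated.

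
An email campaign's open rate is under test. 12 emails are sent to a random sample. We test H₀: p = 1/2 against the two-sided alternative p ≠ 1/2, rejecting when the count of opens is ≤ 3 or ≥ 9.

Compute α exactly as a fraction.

299/2048

Under H₀, Y ~ Binomial(12, 1/2); α is the probability of landing in either tail, P(Y ≤ 3) + P(Y ≥ 9).
By symmetry, α = 2·P(Y ≤ 3) = 2·(1 + 12 + 66 + 220)/4096 = 598/4096 = 299/2048.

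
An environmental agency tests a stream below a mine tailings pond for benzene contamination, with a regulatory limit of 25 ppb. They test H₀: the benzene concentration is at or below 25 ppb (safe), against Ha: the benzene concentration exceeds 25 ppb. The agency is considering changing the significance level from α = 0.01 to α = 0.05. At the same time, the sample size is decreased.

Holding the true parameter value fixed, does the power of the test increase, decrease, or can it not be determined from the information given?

Cannot be determined from the information given.

The first change alone would make β decrease; the second alone would make β increase. Which effect dominates depends on the magnitudes, which are not given.
Since power = 1 − β, the effect on power is likewise indeterminate.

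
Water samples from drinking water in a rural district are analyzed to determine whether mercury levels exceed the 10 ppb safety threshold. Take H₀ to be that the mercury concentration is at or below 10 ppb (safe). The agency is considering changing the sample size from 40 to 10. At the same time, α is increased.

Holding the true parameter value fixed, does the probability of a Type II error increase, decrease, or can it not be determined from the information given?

The first change alone would make β increase; the second alone would make β decrease. Which effect dominates depends on the magnitudes, which are not given.

Cannot be determined from the information given.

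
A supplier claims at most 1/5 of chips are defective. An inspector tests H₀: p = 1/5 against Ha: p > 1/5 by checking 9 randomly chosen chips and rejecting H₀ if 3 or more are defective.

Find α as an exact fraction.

The significance level is the probability, assuming p = 1/5, of seeing 3 or more defectives in 9 draws.
Via the complement, α = 1 − Σ_{j=0}^{2} C(9,j)(1/5)^j(4/5)^{9-j} = 511333/1953125.

511333/1953125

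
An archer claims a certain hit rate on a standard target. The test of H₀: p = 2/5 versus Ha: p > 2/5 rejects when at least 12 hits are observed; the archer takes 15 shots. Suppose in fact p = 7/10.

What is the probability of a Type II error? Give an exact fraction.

87891509014119/125000000000000

A Type II error is failing to reject when Ha holds: with p = 7/10, β = P(K ≤ 11).
Equivalently, β = 1 − P(K ≥ 12) = 87891509014119/125000000000000.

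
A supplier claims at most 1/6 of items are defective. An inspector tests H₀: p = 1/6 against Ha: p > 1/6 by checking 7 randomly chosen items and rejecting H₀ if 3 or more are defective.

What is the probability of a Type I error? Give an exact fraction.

α = P(reject H₀ | H₀ true) = P(S ≥ 3 | p = 1/6), S ~ Binomial(7, 1/6).
α = 1 − P(S ≤ 2) = 1 − 3125/3456 = 331/3456.

331/3456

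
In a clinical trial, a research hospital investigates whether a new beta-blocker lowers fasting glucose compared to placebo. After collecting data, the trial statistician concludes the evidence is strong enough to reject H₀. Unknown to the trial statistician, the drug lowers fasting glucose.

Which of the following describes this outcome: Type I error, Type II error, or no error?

No error (correct decision).

The conventional null hypothesis here is that the drug has no effect on fasting glucose.
The test rejected a false H₀ — the decision matches the true state.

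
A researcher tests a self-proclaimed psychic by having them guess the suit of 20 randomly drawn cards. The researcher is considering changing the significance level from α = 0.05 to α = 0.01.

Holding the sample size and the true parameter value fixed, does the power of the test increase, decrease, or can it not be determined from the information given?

Tightening α shrinks the rejection region. When Ha holds, fewer sample outcomes clear the stricter threshold, so more fall in the acceptance region.
Since power = 1 − β and β increases, power decreases.

It decreases.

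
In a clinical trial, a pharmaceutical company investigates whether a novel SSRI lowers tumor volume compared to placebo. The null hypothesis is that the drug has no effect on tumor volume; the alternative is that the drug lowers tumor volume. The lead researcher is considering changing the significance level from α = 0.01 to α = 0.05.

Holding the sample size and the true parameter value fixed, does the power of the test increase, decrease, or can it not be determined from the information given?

With a larger α the critical value moves toward the center, so more of the Ha sampling distribution lies in the rejection region.
Since power = 1 − β and β decreases, power increases.

It increases.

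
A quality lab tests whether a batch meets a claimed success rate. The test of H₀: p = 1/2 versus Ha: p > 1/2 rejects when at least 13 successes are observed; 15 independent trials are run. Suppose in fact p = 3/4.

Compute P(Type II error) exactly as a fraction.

820244467/1073741824

β = P(fail to reject H₀ | Ha true) = P(S ≤ 12 | p = 3/4), S ~ Binomial(15, 3/4).
Summing C(15,j)·(3/4)^j·(1/4)^{15-j} for j = 0..12 gives 820244467/1073741824.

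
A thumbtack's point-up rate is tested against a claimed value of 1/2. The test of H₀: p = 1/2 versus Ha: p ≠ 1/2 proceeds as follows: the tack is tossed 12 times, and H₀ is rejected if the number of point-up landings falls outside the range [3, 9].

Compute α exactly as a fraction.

α = P(Y ≤ 2 or Y ≥ 10 | p = 1/2), Y ~ Binomial(12, 1/2).
By symmetry, α = 2·P(Y ≤ 2) = 2·(1 + 12 + 66)/4096 = 158/4096 = 79/2048.

79/2048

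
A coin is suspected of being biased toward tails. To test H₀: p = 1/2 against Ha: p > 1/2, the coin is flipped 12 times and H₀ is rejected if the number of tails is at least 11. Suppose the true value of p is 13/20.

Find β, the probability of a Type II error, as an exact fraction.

A Type II error is failing to reject when Ha holds: with p = 13/20, β = P(S ≤ 10).
Equivalently, β = 1 − P(S ≥ 11) = 3922160441778411/4096000000000000.

3922160441778411/4096000000000000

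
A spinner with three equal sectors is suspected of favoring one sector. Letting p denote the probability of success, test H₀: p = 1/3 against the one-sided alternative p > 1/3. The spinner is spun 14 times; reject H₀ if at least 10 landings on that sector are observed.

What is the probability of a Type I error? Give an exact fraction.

19321/4782969

α = P(reject H₀ | H₀ true) = P(Y ≥ 10 | p = 1/3), with Y ~ Binomial(14, 1/3).
Summing C(14,j)(1/3)^j(2/3)^{14−j} for j = 10,…,14 gives 19321/4782969.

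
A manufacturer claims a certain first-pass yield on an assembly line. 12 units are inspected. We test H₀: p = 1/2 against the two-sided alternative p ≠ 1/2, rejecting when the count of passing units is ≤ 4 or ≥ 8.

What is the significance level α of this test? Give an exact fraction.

397/1024

The significance level is the null-hypothesis probability of the rejection region {≤4} ∪ {≥8}.
Each tail has probability (1 + 12 + 66 + 220 + 495)/4096; doubling gives α = 1588/4096 = 397/1024.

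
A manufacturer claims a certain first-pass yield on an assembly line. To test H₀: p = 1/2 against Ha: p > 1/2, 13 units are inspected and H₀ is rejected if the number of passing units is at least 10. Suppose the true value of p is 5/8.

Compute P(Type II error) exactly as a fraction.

107331531597/137438953472

A Type II error is failing to reject when Ha holds: with p = 5/8, β = P(K ≤ 9).
Adding the binomial probabilities P(K=0)+…+P(K=9) at p = 5/8 gives 107331531597/137438953472.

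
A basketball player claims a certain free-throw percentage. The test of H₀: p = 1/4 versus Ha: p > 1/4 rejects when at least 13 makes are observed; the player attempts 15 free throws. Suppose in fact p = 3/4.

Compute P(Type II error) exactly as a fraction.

820244467/1073741824

A Type II error is failing to reject when Ha holds: with p = 3/4, β = P(S ≤ 12).
Adding the binomial probabilities P(S=0)+…+P(S=12) at p = 3/4 gives 820244467/1073741824.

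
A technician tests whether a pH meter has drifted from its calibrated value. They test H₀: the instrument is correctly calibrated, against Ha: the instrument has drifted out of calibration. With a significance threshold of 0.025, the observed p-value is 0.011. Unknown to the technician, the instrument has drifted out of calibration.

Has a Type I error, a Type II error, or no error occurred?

Since p = 0.011 < α = 0.025, H₀ is rejected.
H₀ is false (actually the instrument has drifted out of calibration).
The decision matches the true state — no error.

No error (correct decision).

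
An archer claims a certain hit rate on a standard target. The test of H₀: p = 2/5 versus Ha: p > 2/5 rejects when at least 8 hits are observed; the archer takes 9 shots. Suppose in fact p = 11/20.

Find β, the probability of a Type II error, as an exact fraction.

A Type II error is failing to reject when Ha holds: with p = 11/20, β = P(K ≤ 7).
Adding the binomial probabilities P(K=0)+…+P(K=7) at p = 11/20 gives 123069745737/128000000000.

123069745737/128000000000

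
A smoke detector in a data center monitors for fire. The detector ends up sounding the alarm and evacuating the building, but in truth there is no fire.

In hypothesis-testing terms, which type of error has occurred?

Type I error

The null hypothesis here is that there is no fire.
'Sounding the alarm and evacuating the building' corresponds to rejecting H₀.
H₀ was rejected but H₀ is true — a Type I error (false positive).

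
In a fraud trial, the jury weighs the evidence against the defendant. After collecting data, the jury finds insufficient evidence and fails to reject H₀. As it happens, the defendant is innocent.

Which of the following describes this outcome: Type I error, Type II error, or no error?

Neither — the decision is correct.

The conventional null hypothesis here is that the defendant is innocent.
The test retained a true H₀ — the decision matches the true state.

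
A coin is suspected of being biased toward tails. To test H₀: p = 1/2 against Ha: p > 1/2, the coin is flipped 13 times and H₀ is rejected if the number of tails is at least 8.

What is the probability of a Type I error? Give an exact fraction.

α = P(reject H₀ | H₀ true) = P(K ≥ 8 | p = 1/2), with K ~ Binomial(13, 1/2).
Summing the upper tail: (1287 + 715 + 286 + 78 + 13 + 1) / 2^13 = 2380/8192 = 595/2048.

595/2048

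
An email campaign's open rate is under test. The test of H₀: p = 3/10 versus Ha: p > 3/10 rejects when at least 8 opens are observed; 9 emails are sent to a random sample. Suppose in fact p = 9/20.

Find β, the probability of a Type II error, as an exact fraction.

Under the alternative p = 9/20, S ~ Binomial(9, 9/20); β is the probability the test does not reject, P(S < 8).
Summing C(9,j)·(9/20)^j·(11/20)^{9-j} for j = 0..7 gives 126837738533/128000000000.

126837738533/128000000000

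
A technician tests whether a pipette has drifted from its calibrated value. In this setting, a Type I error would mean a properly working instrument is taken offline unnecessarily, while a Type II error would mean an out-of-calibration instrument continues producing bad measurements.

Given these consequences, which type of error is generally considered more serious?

Type II error

The Type II consequence (an out-of-calibration instrument continues producing bad measurements) is more severe than the Type I consequence (a properly working instrument is taken offline unnecessarily).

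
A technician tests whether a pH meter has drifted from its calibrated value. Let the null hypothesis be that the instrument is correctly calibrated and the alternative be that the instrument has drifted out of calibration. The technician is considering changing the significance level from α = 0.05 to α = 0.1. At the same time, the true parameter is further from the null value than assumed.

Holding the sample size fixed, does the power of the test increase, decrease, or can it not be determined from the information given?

With a larger α the critical value moves toward the center, so more of the Ha sampling distribution lies in the rejection region. A larger true effect moves the Ha sampling distribution further from the H₀ critical value, making rejection more likely when Ha is true. Both changes push β in the same direction.
Since power = 1 − β and β decreases, power increases.

It increases.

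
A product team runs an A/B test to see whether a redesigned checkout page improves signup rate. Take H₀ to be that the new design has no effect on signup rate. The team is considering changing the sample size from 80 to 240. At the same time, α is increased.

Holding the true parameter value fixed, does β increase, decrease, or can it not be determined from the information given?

More data shrinks sampling variability; the test statistic under Ha concentrates further from the null value, making rejection more likely. Relaxing α lowers the evidence threshold; under Ha, outcomes that previously fell short now trigger rejection. Both changes push β in the same direction.

It decreases.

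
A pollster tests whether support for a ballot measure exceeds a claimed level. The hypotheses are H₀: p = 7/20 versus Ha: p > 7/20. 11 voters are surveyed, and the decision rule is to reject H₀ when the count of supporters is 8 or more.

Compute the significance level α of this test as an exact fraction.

62680681273/5120000000000

The Type I error probability is α = P(Y ≥ 8) computed under H₀, where Y ~ Binomial(11, 7/20).
Adding the binomial terms for j = 8 through 11 with p = 7/20 yields 62680681273/5120000000000.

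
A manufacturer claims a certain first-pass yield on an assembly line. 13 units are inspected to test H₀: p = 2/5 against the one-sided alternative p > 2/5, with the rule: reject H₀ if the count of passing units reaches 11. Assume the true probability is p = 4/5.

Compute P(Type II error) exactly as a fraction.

608334741/1220703125

A Type II error is failing to reject when Ha holds: with p = 4/5, β = P(K ≤ 10).
Summing C(13,j)·(4/5)^j·(1/5)^{13-j} for j = 0..10 gives 608334741/1220703125.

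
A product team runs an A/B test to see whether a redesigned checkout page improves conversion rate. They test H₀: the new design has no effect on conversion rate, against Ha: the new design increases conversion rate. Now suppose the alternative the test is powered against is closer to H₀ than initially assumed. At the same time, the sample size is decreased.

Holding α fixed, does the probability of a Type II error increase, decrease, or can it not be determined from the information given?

It increases.

A smaller true effect puts the Ha sampling distribution closer to H₀, so more of it falls in the non-rejection region. With less data the test statistic is noisier; under Ha, more outcomes land inside the acceptance region. Both changes push β in the same direction.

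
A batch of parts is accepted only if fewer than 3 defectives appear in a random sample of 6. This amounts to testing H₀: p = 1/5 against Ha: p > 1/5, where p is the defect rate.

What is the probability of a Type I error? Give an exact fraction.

309/3125

The significance level is the probability, assuming p = 1/5, of seeing 3 or more defectives in 6 draws.
Via the complement, α = 1 − Σ_{j=0}^{2} C(6,j)(1/5)^j(4/5)^{6-j} = 309/3125.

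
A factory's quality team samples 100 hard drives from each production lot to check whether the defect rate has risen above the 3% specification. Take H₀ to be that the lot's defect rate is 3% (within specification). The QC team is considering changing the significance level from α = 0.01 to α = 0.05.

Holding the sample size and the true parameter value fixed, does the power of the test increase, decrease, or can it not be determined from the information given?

Relaxing α lowers the evidence threshold; under Ha, outcomes that previously fell short now trigger rejection.
Since power = 1 − β and β decreases, power increases.

It increases.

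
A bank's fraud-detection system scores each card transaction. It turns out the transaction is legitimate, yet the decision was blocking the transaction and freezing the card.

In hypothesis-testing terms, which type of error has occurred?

Type I error

The null hypothesis here is that the transaction is legitimate.
'Blocking the transaction and freezing the card' corresponds to rejecting H₀.
H₀ was rejected but H₀ is true — a Type I error (false positive).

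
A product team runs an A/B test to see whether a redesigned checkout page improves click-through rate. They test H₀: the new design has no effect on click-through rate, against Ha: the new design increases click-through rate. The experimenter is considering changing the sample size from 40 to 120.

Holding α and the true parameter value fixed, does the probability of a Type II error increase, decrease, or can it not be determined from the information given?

More data shrinks sampling variability; the test statistic under Ha concentrates further from the null value, making rejection more likely.

It decreases.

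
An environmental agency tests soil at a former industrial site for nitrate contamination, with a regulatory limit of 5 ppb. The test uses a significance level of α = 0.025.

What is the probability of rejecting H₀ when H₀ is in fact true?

0.025

The significance level α is, by definition, the probability of a Type I error — P(reject H₀ | H₀ true).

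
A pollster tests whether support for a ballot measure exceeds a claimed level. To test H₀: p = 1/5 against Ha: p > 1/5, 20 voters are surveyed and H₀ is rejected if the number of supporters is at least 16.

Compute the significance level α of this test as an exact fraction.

The Type I error probability is α = P(S ≥ 16) computed under H₀, where S ~ Binomial(20, 1/5).
Summing C(20,j)(1/5)^j(4/5)^{20−j} for j = 16,…,20 gives 1316401/95367431640625.

1316401/95367431640625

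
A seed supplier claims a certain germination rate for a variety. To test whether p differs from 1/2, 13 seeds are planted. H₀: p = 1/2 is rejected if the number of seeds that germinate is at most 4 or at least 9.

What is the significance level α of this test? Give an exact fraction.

The significance level is the null-hypothesis probability of the rejection region {≤4} ∪ {≥9}.
Each tail has probability (1 + 13 + 78 + 286 + 715)/8192; doubling gives α = 2186/8192 = 1093/4096.

1093/4096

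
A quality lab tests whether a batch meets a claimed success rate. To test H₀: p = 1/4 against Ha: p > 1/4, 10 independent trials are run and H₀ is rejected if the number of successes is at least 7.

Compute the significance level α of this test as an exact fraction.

Under H₀, X ~ Binomial(10, 1/4), and α = P(X ≥ 7).
Summing C(10,j)(1/4)^j(3/4)^{10−j} for j = 7,…,10 gives 919/262144.

919/262144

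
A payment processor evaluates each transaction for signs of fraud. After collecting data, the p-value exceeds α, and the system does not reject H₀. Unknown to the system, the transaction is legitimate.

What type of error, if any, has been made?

Neither — the decision is correct.

The conventional null hypothesis here is that the transaction is legitimate.
The test retained a true H₀ — the decision matches the true state.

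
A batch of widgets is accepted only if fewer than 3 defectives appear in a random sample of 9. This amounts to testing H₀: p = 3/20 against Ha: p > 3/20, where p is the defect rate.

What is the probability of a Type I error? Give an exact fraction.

4507308909/32000000000

α = P(reject H₀ | H₀ true) = P(S ≥ 3 | p = 3/20), S ~ Binomial(9, 3/20).
Via the complement, α = 1 − Σ_{j=0}^{2} C(9,j)(3/20)^j(17/20)^{9-j} = 4507308909/32000000000.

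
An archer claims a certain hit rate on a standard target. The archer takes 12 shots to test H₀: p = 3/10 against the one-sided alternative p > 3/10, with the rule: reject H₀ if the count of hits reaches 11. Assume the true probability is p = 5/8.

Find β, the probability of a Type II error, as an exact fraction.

66717523611/68719476736

Under the alternative p = 5/8, X ~ Binomial(12, 5/8); β is the probability the test does not reject, P(X < 11).
Adding the binomial probabilities P(X=0)+…+P(X=10) at p = 5/8 gives 66717523611/68719476736.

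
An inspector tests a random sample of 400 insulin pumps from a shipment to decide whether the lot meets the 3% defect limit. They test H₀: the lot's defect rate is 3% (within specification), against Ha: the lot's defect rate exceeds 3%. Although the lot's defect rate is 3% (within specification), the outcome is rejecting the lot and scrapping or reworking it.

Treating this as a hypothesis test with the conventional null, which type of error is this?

Type I error

'Rejecting the lot and scrapping or reworking it' corresponds to rejecting H₀.
H₀ was rejected but H₀ is true — a Type I error (false positive).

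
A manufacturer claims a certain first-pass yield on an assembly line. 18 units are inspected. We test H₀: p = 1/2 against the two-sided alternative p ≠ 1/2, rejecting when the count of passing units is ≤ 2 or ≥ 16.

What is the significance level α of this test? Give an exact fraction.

The significance level is the null-hypothesis probability of the rejection region {≤2} ∪ {≥16}.
By symmetry, α = 2·P(K ≤ 2) = 2·(1 + 18 + 153)/262144 = 344/262144 = 43/32768.

43/32768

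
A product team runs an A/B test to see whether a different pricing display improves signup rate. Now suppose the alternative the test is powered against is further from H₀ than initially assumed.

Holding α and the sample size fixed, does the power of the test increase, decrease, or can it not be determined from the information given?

The further the true parameter sits from the null value, the more of the Ha sampling distribution falls in the rejection region.
Since power = 1 − β and β decreases, power increases.

It increases.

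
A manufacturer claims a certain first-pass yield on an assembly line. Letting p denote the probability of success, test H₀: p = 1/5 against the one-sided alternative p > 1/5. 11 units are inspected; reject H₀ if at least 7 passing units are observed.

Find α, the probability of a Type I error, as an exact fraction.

19193/9765625

The Type I error probability is α = P(X ≥ 7) computed under H₀, where X ~ Binomial(11, 1/5).
Summing C(11,j)(1/5)^j(4/5)^{11−j} for j = 7,…,11 gives 19193/9765625.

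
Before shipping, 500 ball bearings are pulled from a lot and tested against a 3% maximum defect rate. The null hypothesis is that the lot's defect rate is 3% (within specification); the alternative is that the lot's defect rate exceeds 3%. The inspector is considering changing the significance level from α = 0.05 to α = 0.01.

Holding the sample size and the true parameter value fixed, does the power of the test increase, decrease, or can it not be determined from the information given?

Lowering α raises the bar for rejection; under Ha, the test now fails to reject on outcomes it previously would have rejected.
Since power = 1 − β and β increases, power decreases.

It decreases.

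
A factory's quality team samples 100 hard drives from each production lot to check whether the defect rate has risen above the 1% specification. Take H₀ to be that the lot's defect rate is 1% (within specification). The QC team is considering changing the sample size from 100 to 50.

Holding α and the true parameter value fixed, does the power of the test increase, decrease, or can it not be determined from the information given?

It decreases.

With less data the test statistic is noisier; under Ha, more outcomes land inside the acceptance region.
Since power = 1 − β and β increases, power decreases.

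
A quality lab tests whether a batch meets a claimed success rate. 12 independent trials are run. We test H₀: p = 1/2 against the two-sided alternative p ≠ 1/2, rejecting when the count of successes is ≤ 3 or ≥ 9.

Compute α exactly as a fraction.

299/2048

Under H₀, X ~ Binomial(12, 1/2); α is the probability of landing in either tail, P(X ≤ 3) + P(X ≥ 9).
The two tails are symmetric, so α = 2·(1 + 12 + 66 + 220)/2^12 = 598/4096 = 299/2048.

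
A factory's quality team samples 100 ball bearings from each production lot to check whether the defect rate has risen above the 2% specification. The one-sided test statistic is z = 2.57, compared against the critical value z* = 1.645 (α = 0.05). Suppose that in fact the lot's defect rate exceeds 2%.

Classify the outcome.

Neither — the decision is correct.

The conventional null hypothesis is that the lot's defect rate is 2% (within specification).
Since z = 2.57 > z* = 1.645, H₀ is rejected.
H₀ is false (actually the lot's defect rate exceeds 2%).
The decision matches the true state — no error.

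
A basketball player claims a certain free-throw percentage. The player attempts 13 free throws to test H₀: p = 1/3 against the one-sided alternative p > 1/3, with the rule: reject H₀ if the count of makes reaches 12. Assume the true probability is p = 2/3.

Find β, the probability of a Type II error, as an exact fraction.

510961/531441

Under the alternative p = 2/3, Y ~ Binomial(13, 2/3); β is the probability the test does not reject, P(Y < 12).
Equivalently, β = 1 − P(Y ≥ 12) = 510961/531441.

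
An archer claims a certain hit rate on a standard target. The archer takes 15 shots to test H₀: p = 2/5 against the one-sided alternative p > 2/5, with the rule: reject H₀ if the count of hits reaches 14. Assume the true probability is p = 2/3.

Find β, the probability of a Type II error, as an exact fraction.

14070379/14348907

A Type II error is failing to reject when Ha holds: with p = 2/3, β = P(Y ≤ 13).
Adding the binomial probabilities P(Y=0)+…+P(Y=13) at p = 2/3 gives 14070379/14348907.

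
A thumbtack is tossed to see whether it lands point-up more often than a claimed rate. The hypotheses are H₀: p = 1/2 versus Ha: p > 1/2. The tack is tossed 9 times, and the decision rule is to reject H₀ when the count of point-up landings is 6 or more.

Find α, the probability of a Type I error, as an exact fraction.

α = P(reject H₀ | H₀ true) = P(S ≥ 6 | p = 1/2), with S ~ Binomial(9, 1/2).
That's C(9,6) + C(9,7) + C(9,8) + C(9,9) over 2^9, i.e. (84 + 36 + 9 + 1)/512 = 130/512 = 65/256.

65/256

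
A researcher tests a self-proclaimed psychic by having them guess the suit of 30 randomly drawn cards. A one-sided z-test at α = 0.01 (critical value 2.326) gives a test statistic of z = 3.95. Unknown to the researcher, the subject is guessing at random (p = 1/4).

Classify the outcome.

Type I error

The conventional null hypothesis is that the subject is guessing at random (p = 1/4).
Since z = 3.95 > z* = 2.326, H₀ is rejected.
H₀ is true (actually the subject is guessing at random (p = 1/4)).
Rejecting a true H₀ is a Type I error.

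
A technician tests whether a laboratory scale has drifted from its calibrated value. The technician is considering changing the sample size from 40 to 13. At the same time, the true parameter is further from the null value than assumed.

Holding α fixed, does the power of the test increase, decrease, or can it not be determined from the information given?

Cannot be determined from the information given.

The first change alone would make β increase; the second alone would make β decrease. Which effect dominates depends on the magnitudes, which are not given.
Since power = 1 − β, the effect on power is likewise indeterminate.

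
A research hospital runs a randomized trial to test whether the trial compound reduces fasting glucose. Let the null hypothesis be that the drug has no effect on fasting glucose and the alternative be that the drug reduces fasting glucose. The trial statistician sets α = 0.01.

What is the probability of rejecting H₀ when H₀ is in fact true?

0.01

The significance level α is, by definition, the probability of a Type I error — P(reject H₀ | H₀ true).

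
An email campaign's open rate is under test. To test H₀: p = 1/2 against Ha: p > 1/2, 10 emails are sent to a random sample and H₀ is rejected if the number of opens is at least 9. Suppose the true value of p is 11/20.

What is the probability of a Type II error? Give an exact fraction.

10001847283209/10240000000000

β = P(fail to reject H₀ | Ha true) = P(S ≤ 8 | p = 11/20), S ~ Binomial(10, 11/20).
Adding the binomial probabilities P(S=0)+…+P(S=8) at p = 11/20 gives 10001847283209/10240000000000.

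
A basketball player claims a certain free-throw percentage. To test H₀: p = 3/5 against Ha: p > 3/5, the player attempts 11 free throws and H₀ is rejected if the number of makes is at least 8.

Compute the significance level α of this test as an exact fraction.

α = P(reject H₀ | H₀ true) = P(S ≥ 8 | p = 3/5), with S ~ Binomial(11, 3/5).
Adding the binomial terms for j = 8 through 11 with p = 3/5 yields 2893401/9765625.

2893401/9765625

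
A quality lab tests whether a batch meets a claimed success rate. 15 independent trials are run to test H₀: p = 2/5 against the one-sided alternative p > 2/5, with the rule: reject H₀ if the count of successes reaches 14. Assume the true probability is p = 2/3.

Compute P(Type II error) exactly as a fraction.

14070379/14348907

Under the alternative p = 2/3, K ~ Binomial(15, 2/3); β is the probability the test does not reject, P(K < 14).
Summing C(15,j)·(2/3)^j·(1/3)^{15-j} for j = 0..13 gives 14070379/14348907.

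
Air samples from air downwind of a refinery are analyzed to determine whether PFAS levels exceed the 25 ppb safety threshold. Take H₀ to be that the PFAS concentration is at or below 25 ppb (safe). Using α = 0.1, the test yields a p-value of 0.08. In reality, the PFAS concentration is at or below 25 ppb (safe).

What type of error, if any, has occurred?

Type I error

Since p = 0.08 < α = 0.1, H₀ is rejected.
H₀ is true (actually the PFAS concentration is at or below 25 ppb (safe)).
Rejecting a true H₀ is a Type I error.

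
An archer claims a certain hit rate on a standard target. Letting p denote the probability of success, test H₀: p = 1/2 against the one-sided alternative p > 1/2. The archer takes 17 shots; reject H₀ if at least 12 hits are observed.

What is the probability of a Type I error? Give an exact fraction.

α = P(reject H₀ | H₀ true) = P(X ≥ 12 | p = 1/2), with X ~ Binomial(17, 1/2).
That's C(17,12) + C(17,13) + C(17,14) + C(17,15) + C(17,16) + C(17,17) over 2^17, i.e. (6188 + 2380 + 680 + 136 + 17 + 1)/131072 = 9402/131072 = 4701/65536.

4701/65536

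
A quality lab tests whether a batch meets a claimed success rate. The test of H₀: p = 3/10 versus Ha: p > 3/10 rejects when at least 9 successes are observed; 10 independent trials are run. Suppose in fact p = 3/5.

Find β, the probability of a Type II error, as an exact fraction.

9312916/9765625

β = P(fail to reject H₀ | Ha true) = P(S ≤ 8 | p = 3/5), S ~ Binomial(10, 3/5).
Summing C(10,j)·(3/5)^j·(2/5)^{10-j} for j = 0..8 gives 9312916/9765625.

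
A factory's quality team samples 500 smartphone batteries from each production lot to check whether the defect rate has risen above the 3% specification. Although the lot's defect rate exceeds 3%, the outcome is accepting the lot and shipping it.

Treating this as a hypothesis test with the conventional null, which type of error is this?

The null hypothesis here is that the lot's defect rate is 3% (within specification).
'Accepting the lot and shipping it' corresponds to failing to reject H₀.
H₀ was not rejected but H₀ is false — a Type II error (false negative).

Type II error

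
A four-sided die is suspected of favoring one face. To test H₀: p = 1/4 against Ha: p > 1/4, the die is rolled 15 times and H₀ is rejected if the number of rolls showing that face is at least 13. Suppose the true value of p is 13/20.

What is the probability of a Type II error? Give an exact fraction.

β = P(fail to reject H₀ | Ha true) = P(X ≤ 12 | p = 13/20), X ~ Binomial(15, 13/20).
Summing C(15,j)·(13/20)^j·(7/20)^{15-j} for j = 0..12 gives 30745097163070342213/32768000000000000000.

30745097163070342213/32768000000000000000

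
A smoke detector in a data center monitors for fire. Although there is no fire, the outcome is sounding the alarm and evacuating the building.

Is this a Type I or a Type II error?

The null hypothesis here is that there is no fire.
'Sounding the alarm and evacuating the building' corresponds to rejecting H₀.
H₀ was rejected but H₀ is true — a Type I error (false positive).

Type I error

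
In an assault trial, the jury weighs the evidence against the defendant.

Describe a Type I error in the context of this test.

With the conventional null hypothesis that the defendant is innocent:
A Type I error is rejecting H₀ when H₀ is true.
Here that means convicting the defendant when actually the defendant is innocent.

A Type I error would mean concluding that the defendant is guilty when in fact the defendant is innocent.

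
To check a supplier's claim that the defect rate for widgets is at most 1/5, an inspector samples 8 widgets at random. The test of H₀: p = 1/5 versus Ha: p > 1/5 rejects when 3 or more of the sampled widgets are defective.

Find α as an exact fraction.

Under H₀, X ~ Binomial(8, 1/5); the Type I error rate is P(X ≥ 3).
Via the complement, α = 1 − Σ_{j=0}^{2} C(8,j)(1/5)^j(4/5)^{8-j} = 79329/390625.

79329/390625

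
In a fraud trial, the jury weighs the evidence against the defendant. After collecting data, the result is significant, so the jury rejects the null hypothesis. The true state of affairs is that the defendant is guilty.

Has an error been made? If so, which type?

Neither — the decision is correct.

The conventional null hypothesis here is that the defendant is innocent.
The test rejected a false H₀ — the decision matches the true state.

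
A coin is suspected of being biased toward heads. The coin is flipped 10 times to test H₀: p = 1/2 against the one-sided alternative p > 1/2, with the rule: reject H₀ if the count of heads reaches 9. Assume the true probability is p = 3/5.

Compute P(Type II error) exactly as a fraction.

A Type II error is failing to reject when Ha holds: with p = 3/5, β = P(S ≤ 8).
Equivalently, β = 1 − P(S ≥ 9) = 9312916/9765625.

9312916/9765625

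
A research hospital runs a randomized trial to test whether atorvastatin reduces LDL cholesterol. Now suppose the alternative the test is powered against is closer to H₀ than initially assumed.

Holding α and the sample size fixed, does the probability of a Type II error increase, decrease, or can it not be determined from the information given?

A smaller true effect puts the Ha sampling distribution closer to H₀, so more of it falls in the non-rejection region.

It increases.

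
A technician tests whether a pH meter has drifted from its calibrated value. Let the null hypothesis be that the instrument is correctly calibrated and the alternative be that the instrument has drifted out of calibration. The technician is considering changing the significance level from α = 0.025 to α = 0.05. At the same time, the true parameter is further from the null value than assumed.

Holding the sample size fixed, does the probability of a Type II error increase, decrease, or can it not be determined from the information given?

It decreases.

With a larger α the critical value moves toward the center, so more of the Ha sampling distribution lies in the rejection region. The further the true parameter sits from the null value, the more of the Ha sampling distribution falls in the rejection region. Both changes push β in the same direction.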